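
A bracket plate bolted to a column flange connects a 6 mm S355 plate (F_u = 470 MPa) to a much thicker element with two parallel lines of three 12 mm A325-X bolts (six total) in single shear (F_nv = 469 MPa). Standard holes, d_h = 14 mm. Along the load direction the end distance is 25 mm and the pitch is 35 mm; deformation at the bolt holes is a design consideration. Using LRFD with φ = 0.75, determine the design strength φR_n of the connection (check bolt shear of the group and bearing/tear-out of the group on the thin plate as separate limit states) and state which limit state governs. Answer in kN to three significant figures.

Bolt shear: A_b = π·12²/4 = 113.1 mm²; R_n = 469 × 113.1 × 6 × 1 / 1000 = 318.3 kN → 0.75 × 318.3 = 239 kN.
Bearing (1.2 l_c t F_u ≤ 2.4 d t F_u): upper limit = 2.4·12·6·470 / 1000 = 81.22 kN.
  Edge l_c = 25 − 14/2 = 18 → r_n = 60.91 kN; interior l_c = 35 − 14 = 21 → r_n = 71.06 kN.
  R_n,bearing = 2·60.91 + 4·71.06 = 406.1 kN → 0.75 × 406.1 = 305 kN.
Bolt shear governs: 239 kN.

239 kN (bolt shear governs)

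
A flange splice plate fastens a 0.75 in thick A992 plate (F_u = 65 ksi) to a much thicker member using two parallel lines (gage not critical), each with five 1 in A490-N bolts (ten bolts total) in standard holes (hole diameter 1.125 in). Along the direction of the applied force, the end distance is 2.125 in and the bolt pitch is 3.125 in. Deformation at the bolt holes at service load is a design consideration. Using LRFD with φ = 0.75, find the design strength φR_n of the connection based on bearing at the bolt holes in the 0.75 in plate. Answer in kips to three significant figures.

839 kips

Per bolt r_n = 1.2 l_c t F_u ≤ 2.4 d t F_u; upper limit = 2.4 × 1 × 0.75 × 65 = 117 kips.
Edge bolt: l_c = 2.125 − 1.125/2 = 1.562 in → 1.2 × 1.562 × 0.75 × 65 = 91.41 → r_n = 91.41 kips.
Interior bolts: l_c = 3.125 − 1.125 = 2 in → 1.2 × 2 × 0.75 × 65 = 117 → r_n = 117 kips.
R_n = 2 × 91.41 + 8 × 117 = 1119 kips.
Design strength φR_n = 0.75 × 1119 = 839 kips.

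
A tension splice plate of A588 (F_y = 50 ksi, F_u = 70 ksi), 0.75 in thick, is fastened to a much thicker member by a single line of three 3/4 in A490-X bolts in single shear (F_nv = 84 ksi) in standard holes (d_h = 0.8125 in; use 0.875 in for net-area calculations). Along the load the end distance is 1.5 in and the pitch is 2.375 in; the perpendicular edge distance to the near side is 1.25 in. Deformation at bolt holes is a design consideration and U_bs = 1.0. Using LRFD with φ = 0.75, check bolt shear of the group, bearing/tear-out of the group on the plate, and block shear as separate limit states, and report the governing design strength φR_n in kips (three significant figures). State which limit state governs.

83.5 kips (bolt shear governs)

Bolt shear: A_b = π·0.75²/4 = 0.4418 in²; R_n = 84 × 0.4418 × 3 × 1 = 111.3 kips → 0.75 × 111.3 = 83.5 kips.
Bearing: edge l_c = 1.094, r_n = 68.91 kips; interior l_c = 1.562, r_n = 94.5 kips; R_n = 68.91 + 2·94.5 = 257.9 kips → 193 kips.
Block shear: A_gv = 4.688, A_nv = 3.047, A_nt = 0.6094 in²; R_n = min(0.6F_uA_nv, 0.6F_yA_gv) + U_bs·F_u·A_nt = 170.6 kips → 128 kips.
Bolt shear governs: 83.5 kips.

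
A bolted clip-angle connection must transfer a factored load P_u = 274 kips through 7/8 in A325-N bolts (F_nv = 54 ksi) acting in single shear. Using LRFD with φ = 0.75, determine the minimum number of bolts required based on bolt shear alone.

12 bolts

A_b = π·0.875²/4 = 0.6013 in².
Per-bolt design strength φR_n = 0.75 × 54 × 0.6013 × 1 = 24.35 kips.
n ≥ 274 / 24.35 = 11.25 → use 12 bolts.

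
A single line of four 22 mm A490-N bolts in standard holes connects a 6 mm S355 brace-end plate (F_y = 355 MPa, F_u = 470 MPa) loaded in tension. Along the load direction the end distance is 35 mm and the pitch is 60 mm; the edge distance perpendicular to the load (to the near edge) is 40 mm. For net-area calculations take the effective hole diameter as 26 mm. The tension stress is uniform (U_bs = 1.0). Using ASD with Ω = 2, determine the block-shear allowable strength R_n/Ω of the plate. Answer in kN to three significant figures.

Shear plane L_v = 35 + 3·60 = 215 mm; A_gv = 215 × 6 = 1290 mm².
A_nv = (215 − 3.5·26) × 6 = 744 mm².
A_nt = (40 − 0.5·26) × 6 = 162 mm².
0.6 F_u A_nv = 209.8 kN; 0.6 F_y A_gv = 274.8 kN → shear rupture governs the shear term.
R_n = 209.8 + 1.0 × 470 × 162 / 1000 = 285.9 kN.
Allowable strength R_n/Ω = 285.9 / 2 = 143 kN.

143 kN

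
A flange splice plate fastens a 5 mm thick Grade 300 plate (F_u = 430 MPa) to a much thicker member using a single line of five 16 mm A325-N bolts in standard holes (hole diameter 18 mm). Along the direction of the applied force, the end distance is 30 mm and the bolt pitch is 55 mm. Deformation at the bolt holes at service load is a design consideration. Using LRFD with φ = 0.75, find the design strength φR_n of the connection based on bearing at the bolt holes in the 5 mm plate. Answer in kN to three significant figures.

Per bolt r_n = 1.2 l_c t F_u ≤ 2.4 d t F_u; upper limit = 2.4 × 16 × 5 × 430 / 1000 = 82.56 kN.
Edge bolt: l_c = 30 − 18/2 = 21 mm → 1.2 × 21 × 5 × 430 / 1000 = 54.18 → r_n = 54.18 kN.
Interior bolts: l_c = 55 − 18 = 37 mm → 1.2 × 37 × 5 × 430 / 1000 = 95.46 → r_n = 82.56 kN.
R_n = 1 × 54.18 + 4 × 82.56 = 384.4 kN.
Design strength φR_n = 0.75 × 384.4 = 288 kN.

288 kN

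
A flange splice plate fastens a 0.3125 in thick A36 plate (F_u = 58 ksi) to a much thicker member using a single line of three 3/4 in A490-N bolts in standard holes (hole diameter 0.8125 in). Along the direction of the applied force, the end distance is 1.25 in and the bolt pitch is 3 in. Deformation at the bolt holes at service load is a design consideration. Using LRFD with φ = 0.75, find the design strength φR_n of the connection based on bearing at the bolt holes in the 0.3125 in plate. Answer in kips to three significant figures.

Per bolt r_n = 1.2 l_c t F_u ≤ 2.4 d t F_u; upper limit = 2.4 × 0.75 × 0.3125 × 58 = 32.62 kips.
Edge bolt: l_c = 1.25 − 0.8125/2 = 0.8438 in → 1.2 × 0.8438 × 0.3125 × 58 = 18.35 → r_n = 18.35 kips.
Interior bolts: l_c = 3 − 0.8125 = 2.188 in → 1.2 × 2.188 × 0.3125 × 58 = 47.58 → r_n = 32.62 kips.
R_n = 1 × 18.35 + 2 × 32.62 = 83.6 kips.
Design strength φR_n = 0.75 × 83.6 = 62.7 kips.

62.7 kips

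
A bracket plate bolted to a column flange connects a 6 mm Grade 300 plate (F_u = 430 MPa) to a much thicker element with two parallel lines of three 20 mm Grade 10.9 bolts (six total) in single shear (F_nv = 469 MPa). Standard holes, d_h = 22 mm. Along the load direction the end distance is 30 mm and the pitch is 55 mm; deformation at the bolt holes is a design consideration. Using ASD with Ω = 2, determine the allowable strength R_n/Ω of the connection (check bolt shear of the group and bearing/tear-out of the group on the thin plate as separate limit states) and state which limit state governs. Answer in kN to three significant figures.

263 kN (bearing governs)

Bolt shear: A_b = π·20²/4 = 314.2 mm²; R_n = 469 × 314.2 × 6 × 1 / 1000 = 884 kN → 884 / 2 = 442 kN.
Bearing (1.2 l_c t F_u ≤ 2.4 d t F_u): upper limit = 2.4·20·6·430 / 1000 = 123.8 kN.
  Edge l_c = 30 − 22/2 = 19 → r_n = 58.82 kN; interior l_c = 55 − 22 = 33 → r_n = 102.2 kN.
  R_n,bearing = 2·58.82 + 4·102.2 = 526.3 kN → 526.3 / 2 = 263 kN.
Bearing governs: 263 kN.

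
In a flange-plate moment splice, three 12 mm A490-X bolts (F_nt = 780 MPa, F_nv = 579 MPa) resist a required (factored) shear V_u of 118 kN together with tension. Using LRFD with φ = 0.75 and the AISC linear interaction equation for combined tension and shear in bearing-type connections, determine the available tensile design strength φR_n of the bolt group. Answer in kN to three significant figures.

99.1 kN

A_b = π·12²/4 = 113.1 mm²; f_rv = 118 × 1000 / (3 × 113.1) = 347.8 MPa.
F'_nt = 1.3 F_nt − (F_nt / φF_nv) f_rv = 1.3·780 − (780/(0.75·579))·347.8 = 389.3 MPa, capped at F_nt → F'_nt = 389.3 MPa.
R_n = F'_nt · A_b · n = 389.3 × 113.1 × 3 / 1000 = 132.1 kN.
Design strength φR_n = 0.75 × 132.1 = 99.1 kN.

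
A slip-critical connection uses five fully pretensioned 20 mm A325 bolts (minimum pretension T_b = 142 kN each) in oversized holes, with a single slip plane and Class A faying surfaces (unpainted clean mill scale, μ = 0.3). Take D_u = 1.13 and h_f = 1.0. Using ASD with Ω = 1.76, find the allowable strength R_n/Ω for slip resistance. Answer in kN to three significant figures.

137 kN

R_n = μ · D_u · h_f · T_b · n_s · n_b = 0.3 × 1.13 × 1.0 × 142 × 1 × 5 = 240.7 kN.
Allowable strength R_n/Ω = 240.7 / 1.76 = 137 kN.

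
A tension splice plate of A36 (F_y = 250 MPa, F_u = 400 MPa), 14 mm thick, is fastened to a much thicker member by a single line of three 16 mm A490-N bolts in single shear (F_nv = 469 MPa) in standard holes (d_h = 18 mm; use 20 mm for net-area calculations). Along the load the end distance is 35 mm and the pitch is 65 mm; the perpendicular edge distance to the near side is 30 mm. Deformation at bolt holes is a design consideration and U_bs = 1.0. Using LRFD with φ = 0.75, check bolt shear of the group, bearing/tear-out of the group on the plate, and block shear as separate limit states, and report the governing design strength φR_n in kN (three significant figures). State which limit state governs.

Bolt shear: A_b = π·16²/4 = 201.1 mm²; R_n = 469 × 201.1 × 3 × 1 / 1000 = 282.9 kN → 0.75 × 282.9 = 212 kN.
Bearing: edge l_c = 26, r_n = 174.7 kN; interior l_c = 47, r_n = 215 kN; R_n = 174.7 + 2·215 = 604.8 kN → 454 kN.
Block shear: A_gv = 2310, A_nv = 1610, A_nt = 280 mm²; R_n = min(0.6F_uA_nv, 0.6F_yA_gv) + U_bs·F_u·A_nt = 458.5 kN → 344 kN.
Bolt shear governs: 212 kN.

212 kN (bolt shear governs)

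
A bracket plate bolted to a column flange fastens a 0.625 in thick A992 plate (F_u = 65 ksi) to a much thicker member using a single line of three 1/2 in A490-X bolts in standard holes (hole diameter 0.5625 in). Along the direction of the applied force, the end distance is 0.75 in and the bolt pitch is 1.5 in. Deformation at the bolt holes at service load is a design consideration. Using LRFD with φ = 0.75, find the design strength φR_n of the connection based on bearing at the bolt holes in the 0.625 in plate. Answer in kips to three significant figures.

Per bolt r_n = 1.2 l_c t F_u ≤ 2.4 d t F_u; upper limit = 2.4 × 0.5 × 0.625 × 65 = 48.75 kips.
Edge bolt: l_c = 0.75 − 0.5625/2 = 0.4688 in → 1.2 × 0.4688 × 0.625 × 65 = 22.85 → r_n = 22.85 kips.
Interior bolts: l_c = 1.5 − 0.5625 = 0.9375 in → 1.2 × 0.9375 × 0.625 × 65 = 45.7 → r_n = 45.7 kips.
R_n = 1 × 22.85 + 2 × 45.7 = 114.3 kips.
Design strength φR_n = 0.75 × 114.3 = 85.7 kips.

85.7 kips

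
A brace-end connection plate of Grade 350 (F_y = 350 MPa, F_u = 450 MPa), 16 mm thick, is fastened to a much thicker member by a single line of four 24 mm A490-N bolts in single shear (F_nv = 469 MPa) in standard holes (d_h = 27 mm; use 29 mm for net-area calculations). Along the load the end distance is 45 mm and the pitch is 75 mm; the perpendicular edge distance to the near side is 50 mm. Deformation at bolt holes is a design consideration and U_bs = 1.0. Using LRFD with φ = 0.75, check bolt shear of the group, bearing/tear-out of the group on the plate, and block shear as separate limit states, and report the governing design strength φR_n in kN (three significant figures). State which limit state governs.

Bolt shear: A_b = π·24²/4 = 452.4 mm²; R_n = 469 × 452.4 × 4 × 1 / 1000 = 848.7 kN → 0.75 × 848.7 = 637 kN.
Bearing: edge l_c = 31.5, r_n = 272.2 kN; interior l_c = 48, r_n = 414.7 kN; R_n = 272.2 + 3·414.7 = 1516 kN → 1140 kN.
Block shear: A_gv = 4320, A_nv = 2696, A_nt = 568 mm²; R_n = min(0.6F_uA_nv, 0.6F_yA_gv) + U_bs·F_u·A_nt = 983.5 kN → 738 kN.
Bolt shear governs: 637 kN.

637 kN (bolt shear governs)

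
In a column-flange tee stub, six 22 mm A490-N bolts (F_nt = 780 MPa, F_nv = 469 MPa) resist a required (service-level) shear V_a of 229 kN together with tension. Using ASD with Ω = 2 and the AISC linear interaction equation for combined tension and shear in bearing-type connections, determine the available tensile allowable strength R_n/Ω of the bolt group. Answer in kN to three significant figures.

A_b = π·22²/4 = 380.1 mm²; f_rv = 229 × 1000 / (6 × 380.1) = 100.4 MPa.
F'_nt = 1.3 F_nt − (Ω F_nt / F_nv) f_rv = 1.3·780 − (2·780/469)·100.4 = 680 MPa, capped at F_nt → F'_nt = 680 MPa.
R_n = F'_nt · A_b · n = 680 × 380.1 × 6 / 1000 = 1551 kN.
Allowable strength R_n/Ω = 1551 / 2 = 776 kN.

776 kN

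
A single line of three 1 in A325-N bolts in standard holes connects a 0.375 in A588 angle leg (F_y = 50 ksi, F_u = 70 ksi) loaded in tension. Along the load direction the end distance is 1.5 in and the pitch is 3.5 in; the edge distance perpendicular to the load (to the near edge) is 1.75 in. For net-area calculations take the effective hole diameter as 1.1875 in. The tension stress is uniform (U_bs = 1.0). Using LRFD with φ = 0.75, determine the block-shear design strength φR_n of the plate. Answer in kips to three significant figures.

88.1 kips

Shear plane L_v = 1.5 + 2·3.5 = 8.5 in; A_gv = 8.5 × 0.375 = 3.188 in².
A_nv = (8.5 − 2.5·1.1875) × 0.375 = 2.074 in².
A_nt = (1.75 − 0.5·1.1875) × 0.375 = 0.4336 in².
0.6 F_u A_nv = 87.12 kips; 0.6 F_y A_gv = 95.62 kips → shear rupture governs the shear term.
R_n = 87.12 + 1.0 × 70 × 0.4336 = 117.5 kips.
Design strength φR_n = 0.75 × 117.5 = 88.1 kips.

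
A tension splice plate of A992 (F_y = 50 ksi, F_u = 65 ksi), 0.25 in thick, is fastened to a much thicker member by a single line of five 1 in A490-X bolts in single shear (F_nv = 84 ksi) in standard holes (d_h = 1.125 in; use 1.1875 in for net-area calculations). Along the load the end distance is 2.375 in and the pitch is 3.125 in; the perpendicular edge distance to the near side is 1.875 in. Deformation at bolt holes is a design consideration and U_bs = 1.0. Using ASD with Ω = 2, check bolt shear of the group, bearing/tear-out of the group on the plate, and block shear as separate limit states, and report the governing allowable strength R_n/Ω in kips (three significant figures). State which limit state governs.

56.9 kips (block shear governs)

Bolt shear: A_b = π·1²/4 = 0.7854 in²; R_n = 84 × 0.7854 × 5 × 1 = 329.9 kips → 329.9 / 2 = 165 kips.
Bearing: edge l_c = 1.812, r_n = 35.34 kips; interior l_c = 2, r_n = 39 kips; R_n = 35.34 + 4·39 = 191.3 kips → 95.7 kips.
Block shear: A_gv = 3.719, A_nv = 2.383, A_nt = 0.3203 in²; R_n = min(0.6F_uA_nv, 0.6F_yA_gv) + U_bs·F_u·A_nt = 113.8 kips → 56.9 kips.
Block shear governs: 56.9 kips.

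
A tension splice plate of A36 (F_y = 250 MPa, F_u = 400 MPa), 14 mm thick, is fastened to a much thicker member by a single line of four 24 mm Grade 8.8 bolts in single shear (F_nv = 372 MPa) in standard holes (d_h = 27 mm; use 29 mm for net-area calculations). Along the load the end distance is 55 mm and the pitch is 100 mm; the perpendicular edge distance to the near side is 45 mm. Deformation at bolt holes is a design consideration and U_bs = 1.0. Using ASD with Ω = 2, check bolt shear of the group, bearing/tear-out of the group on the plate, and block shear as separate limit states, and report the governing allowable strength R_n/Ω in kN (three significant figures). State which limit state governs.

Bolt shear: A_b = π·24²/4 = 452.4 mm²; R_n = 372 × 452.4 × 4 × 1 / 1000 = 673.2 kN → 673.2 / 2 = 337 kN.
Bearing: edge l_c = 41.5, r_n = 278.9 kN; interior l_c = 73, r_n = 322.6 kN; R_n = 278.9 + 3·322.6 = 1247 kN → 623 kN.
Block shear: A_gv = 4970, A_nv = 3549, A_nt = 427 mm²; R_n = min(0.6F_uA_nv, 0.6F_yA_gv) + U_bs·F_u·A_nt = 916.3 kN → 458 kN.
Bolt shear governs: 337 kN.

337 kN (bolt shear governs)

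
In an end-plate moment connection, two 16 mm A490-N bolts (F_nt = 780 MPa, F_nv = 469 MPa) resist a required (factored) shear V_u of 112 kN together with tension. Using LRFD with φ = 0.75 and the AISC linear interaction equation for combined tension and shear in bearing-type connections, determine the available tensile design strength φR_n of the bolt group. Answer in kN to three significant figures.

A_b = π·16²/4 = 201.1 mm²; f_rv = 112 × 1000 / (2 × 201.1) = 278.5 MPa.
F'_nt = 1.3 F_nt − (F_nt / φF_nv) f_rv = 1.3·780 − (780/(0.75·469))·278.5 = 396.4 MPa, capped at F_nt → F'_nt = 396.4 MPa.
R_n = F'_nt · A_b · n = 396.4 × 201.1 × 2 / 1000 = 159.4 kN.
Design strength φR_n = 0.75 × 159.4 = 120 kN.

120 kN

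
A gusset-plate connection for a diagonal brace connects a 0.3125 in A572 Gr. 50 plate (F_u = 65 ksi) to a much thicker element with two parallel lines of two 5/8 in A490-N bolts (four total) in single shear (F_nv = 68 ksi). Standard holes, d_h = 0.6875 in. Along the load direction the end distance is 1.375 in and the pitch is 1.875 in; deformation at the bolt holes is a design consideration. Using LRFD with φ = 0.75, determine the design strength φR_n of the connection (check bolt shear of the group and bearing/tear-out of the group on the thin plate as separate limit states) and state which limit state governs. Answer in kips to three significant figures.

Bolt shear: A_b = π·0.625²/4 = 0.3068 in²; R_n = 68 × 0.3068 × 4 × 1 = 83.45 kips → 0.75 × 83.45 = 62.6 kips.
Bearing (1.2 l_c t F_u ≤ 2.4 d t F_u): upper limit = 2.4·0.625·0.3125·65 = 30.47 kips.
  Edge l_c = 1.375 − 0.6875/2 = 1.031 → r_n = 25.14 kips; interior l_c = 1.875 − 0.6875 = 1.188 → r_n = 28.95 kips.
  R_n,bearing = 2·25.14 + 2·28.95 = 108.2 kips → 0.75 × 108.2 = 81.1 kips.
Bolt shear governs: 62.6 kips.

62.6 kips (bolt shear governs)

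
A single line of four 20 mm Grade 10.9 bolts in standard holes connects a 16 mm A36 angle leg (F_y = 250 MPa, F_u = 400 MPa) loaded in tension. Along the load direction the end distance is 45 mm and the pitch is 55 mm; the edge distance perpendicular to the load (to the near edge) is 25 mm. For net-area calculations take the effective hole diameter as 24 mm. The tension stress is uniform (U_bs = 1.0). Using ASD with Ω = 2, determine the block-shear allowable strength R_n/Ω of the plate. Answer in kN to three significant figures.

284 kN

Shear plane L_v = 45 + 3·55 = 210 mm; A_gv = 210 × 16 = 3360 mm².
A_nv = (210 − 3.5·24) × 16 = 2016 mm².
A_nt = (25 − 0.5·24) × 16 = 208 mm².
0.6 F_u A_nv = 483.8 kN; 0.6 F_y A_gv = 504 kN → shear rupture governs the shear term.
R_n = 483.8 + 1.0 × 400 × 208 / 1000 = 567 kN.
Allowable strength R_n/Ω = 567 / 2 = 284 kN.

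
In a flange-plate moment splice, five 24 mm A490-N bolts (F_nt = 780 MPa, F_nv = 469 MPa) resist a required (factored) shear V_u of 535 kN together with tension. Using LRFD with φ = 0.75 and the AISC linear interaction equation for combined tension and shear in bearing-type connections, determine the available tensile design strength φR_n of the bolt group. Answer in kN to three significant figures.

830 kN

A_b = π·24²/4 = 452.4 mm²; f_rv = 535 × 1000 / (5 × 452.4) = 236.5 MPa.
F'_nt = 1.3 F_nt − (F_nt / φF_nv) f_rv = 1.3·780 − (780/(0.75·469))·236.5 = 489.5 MPa, capped at F_nt → F'_nt = 489.5 MPa.
R_n = F'_nt · A_b · n = 489.5 × 452.4 × 5 / 1000 = 1107 kN.
Design strength φR_n = 0.75 × 1107 = 830 kN.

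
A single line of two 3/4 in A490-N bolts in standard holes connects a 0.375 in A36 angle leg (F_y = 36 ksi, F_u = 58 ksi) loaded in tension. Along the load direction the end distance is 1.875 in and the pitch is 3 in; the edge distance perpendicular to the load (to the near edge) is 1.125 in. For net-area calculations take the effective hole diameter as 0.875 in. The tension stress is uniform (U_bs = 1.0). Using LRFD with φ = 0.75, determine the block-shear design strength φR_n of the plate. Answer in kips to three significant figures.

Shear plane L_v = 1.875 + 1·3 = 4.875 in; A_gv = 4.875 × 0.375 = 1.828 in².
A_nv = (4.875 − 1.5·0.875) × 0.375 = 1.336 in².
A_nt = (1.125 − 0.5·0.875) × 0.375 = 0.2578 in².
0.6 F_u A_nv = 46.49 kips; 0.6 F_y A_gv = 39.49 kips → shear yielding governs the shear term.
R_n = 39.49 + 1.0 × 58 × 0.2578 = 54.44 kips.
Design strength φR_n = 0.75 × 54.44 = 40.8 kips.

40.8 kips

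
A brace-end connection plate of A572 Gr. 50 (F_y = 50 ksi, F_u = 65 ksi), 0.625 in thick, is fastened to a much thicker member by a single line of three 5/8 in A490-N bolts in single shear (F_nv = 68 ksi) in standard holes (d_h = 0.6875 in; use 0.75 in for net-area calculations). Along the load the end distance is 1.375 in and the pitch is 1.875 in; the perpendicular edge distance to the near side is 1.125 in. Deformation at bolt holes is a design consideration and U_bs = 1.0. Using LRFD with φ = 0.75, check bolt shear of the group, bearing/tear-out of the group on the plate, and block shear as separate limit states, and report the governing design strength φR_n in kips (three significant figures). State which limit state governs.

Bolt shear: A_b = π·0.625²/4 = 0.3068 in²; R_n = 68 × 0.3068 × 3 × 1 = 62.59 kips → 0.75 × 62.59 = 46.9 kips.
Bearing: edge l_c = 1.031, r_n = 50.27 kips; interior l_c = 1.188, r_n = 57.89 kips; R_n = 50.27 + 2·57.89 = 166.1 kips → 125 kips.
Block shear: A_gv = 3.203, A_nv = 2.031, A_nt = 0.4688 in²; R_n = min(0.6F_uA_nv, 0.6F_yA_gv) + U_bs·F_u·A_nt = 109.7 kips → 82.3 kips.
Bolt shear governs: 46.9 kips.

46.9 kips (bolt shear governs)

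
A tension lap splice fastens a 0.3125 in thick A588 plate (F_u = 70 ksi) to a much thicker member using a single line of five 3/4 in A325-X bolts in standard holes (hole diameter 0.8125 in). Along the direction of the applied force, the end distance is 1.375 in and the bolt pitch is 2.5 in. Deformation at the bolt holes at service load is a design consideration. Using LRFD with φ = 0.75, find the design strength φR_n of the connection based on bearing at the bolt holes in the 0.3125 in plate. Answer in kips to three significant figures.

137 kips

Per bolt r_n = 1.2 l_c t F_u ≤ 2.4 d t F_u; upper limit = 2.4 × 0.75 × 0.3125 × 70 = 39.38 kips.
Edge bolt: l_c = 1.375 − 0.8125/2 = 0.9688 in → 1.2 × 0.9688 × 0.3125 × 70 = 25.43 → r_n = 25.43 kips.
Interior bolts: l_c = 2.5 − 0.8125 = 1.688 in → 1.2 × 1.688 × 0.3125 × 70 = 44.3 → r_n = 39.38 kips.
R_n = 1 × 25.43 + 4 × 39.38 = 182.9 kips.
Design strength φR_n = 0.75 × 182.9 = 137 kips.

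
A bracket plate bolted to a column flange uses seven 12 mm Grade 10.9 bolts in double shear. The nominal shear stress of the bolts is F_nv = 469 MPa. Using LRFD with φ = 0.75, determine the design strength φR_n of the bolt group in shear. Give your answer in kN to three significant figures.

A_b = π × 12² / 4 = 113.1 mm².
R_n = F_nv · A_b · n · n_s = 469 × 113.1 × 7 × 2 / 1000 = 742.6 kN.
Design strength φR_n = 0.75 × 742.6 = 557 kN.

557 kN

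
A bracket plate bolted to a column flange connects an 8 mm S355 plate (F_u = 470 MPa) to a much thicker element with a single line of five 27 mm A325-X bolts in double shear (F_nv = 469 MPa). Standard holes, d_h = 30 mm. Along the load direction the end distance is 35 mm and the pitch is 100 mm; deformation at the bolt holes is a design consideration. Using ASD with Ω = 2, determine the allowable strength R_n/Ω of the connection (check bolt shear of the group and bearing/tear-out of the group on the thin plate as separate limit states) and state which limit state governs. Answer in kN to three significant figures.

532 kN (bearing governs)

Bolt shear: A_b = π·27²/4 = 572.6 mm²; R_n = 469 × 572.6 × 5 × 2 / 1000 = 2685 kN → 2685 / 2 = 1340 kN.
Bearing (1.2 l_c t F_u ≤ 2.4 d t F_u): upper limit = 2.4·27·8·470 / 1000 = 243.6 kN.
  Edge l_c = 35 − 30/2 = 20 → r_n = 90.24 kN; interior l_c = 100 − 30 = 70 → r_n = 243.6 kN.
  R_n,bearing = 1·90.24 + 4·243.6 = 1065 kN → 1065 / 2 = 532 kN.
Bearing governs: 532 kN.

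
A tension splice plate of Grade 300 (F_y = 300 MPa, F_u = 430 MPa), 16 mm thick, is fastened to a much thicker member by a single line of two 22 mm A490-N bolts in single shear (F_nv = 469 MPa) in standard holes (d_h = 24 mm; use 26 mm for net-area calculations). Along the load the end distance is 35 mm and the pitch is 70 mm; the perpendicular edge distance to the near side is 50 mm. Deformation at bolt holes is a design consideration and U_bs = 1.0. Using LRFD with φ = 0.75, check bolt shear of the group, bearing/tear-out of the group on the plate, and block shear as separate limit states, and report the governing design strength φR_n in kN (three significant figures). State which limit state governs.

Bolt shear: A_b = π·22²/4 = 380.1 mm²; R_n = 469 × 380.1 × 2 × 1 / 1000 = 356.6 kN → 0.75 × 356.6 = 267 kN.
Bearing: edge l_c = 23, r_n = 189.9 kN; interior l_c = 46, r_n = 363.3 kN; R_n = 189.9 + 1·363.3 = 553.2 kN → 415 kN.
Block shear: A_gv = 1680, A_nv = 1056, A_nt = 592 mm²; R_n = min(0.6F_uA_nv, 0.6F_yA_gv) + U_bs·F_u·A_nt = 527 kN → 395 kN.
Bolt shear governs: 267 kN.

267 kN (bolt shear governs)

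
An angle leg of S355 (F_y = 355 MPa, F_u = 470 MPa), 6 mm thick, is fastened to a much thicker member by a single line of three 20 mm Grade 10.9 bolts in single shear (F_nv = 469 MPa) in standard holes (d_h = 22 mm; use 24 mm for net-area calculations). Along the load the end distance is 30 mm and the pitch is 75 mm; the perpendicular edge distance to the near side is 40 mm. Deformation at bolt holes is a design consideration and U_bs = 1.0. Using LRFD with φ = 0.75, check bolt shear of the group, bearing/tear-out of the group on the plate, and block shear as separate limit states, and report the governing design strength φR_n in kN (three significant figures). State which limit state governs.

Bolt shear: A_b = π·20²/4 = 314.2 mm²; R_n = 469 × 314.2 × 3 × 1 / 1000 = 442 kN → 0.75 × 442 = 332 kN.
Bearing: edge l_c = 19, r_n = 64.3 kN; interior l_c = 53, r_n = 135.4 kN; R_n = 64.3 + 2·135.4 = 335 kN → 251 kN.
Block shear: A_gv = 1080, A_nv = 720, A_nt = 168 mm²; R_n = min(0.6F_uA_nv, 0.6F_yA_gv) + U_bs·F_u·A_nt = 282 kN → 212 kN.
Block shear governs: 212 kN.

212 kN (block shear governs)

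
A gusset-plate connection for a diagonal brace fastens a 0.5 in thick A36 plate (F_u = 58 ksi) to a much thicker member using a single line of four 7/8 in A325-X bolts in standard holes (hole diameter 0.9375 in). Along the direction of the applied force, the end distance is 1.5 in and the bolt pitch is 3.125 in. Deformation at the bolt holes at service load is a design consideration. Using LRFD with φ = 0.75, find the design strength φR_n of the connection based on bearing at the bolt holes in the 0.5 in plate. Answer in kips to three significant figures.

Per bolt r_n = 1.2 l_c t F_u ≤ 2.4 d t F_u; upper limit = 2.4 × 0.875 × 0.5 × 58 = 60.9 kips.
Edge bolt: l_c = 1.5 − 0.9375/2 = 1.031 in → 1.2 × 1.031 × 0.5 × 58 = 35.89 → r_n = 35.89 kips.
Interior bolts: l_c = 3.125 − 0.9375 = 2.188 in → 1.2 × 2.188 × 0.5 × 58 = 76.12 → r_n = 60.9 kips.
R_n = 1 × 35.89 + 3 × 60.9 = 218.6 kips.
Design strength φR_n = 0.75 × 218.6 = 164 kips.

164 kips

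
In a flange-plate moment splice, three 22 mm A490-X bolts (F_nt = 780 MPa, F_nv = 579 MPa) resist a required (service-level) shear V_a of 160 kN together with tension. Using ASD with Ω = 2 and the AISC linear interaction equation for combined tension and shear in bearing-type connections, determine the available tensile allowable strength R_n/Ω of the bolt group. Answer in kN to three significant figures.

363 kN

A_b = π·22²/4 = 380.1 mm²; f_rv = 160 × 1000 / (3 × 380.1) = 140.3 MPa.
F'_nt = 1.3 F_nt − (Ω F_nt / F_nv) f_rv = 1.3·780 − (2·780/579)·140.3 = 636 MPa, capped at F_nt → F'_nt = 636 MPa.
R_n = F'_nt · A_b · n = 636 × 380.1 × 3 / 1000 = 725.3 kN.
Allowable strength R_n/Ω = 725.3 / 2 = 363 kN.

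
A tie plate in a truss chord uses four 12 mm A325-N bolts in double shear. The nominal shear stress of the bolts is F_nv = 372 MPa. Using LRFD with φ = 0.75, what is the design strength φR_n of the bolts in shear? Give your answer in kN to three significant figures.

252 kN

A_b = π × 12² / 4 = 113.1 mm².
R_n = F_nv · A_b · n · n_s = 372 × 113.1 × 4 × 2 / 1000 = 336.6 kN.
Design strength φR_n = 0.75 × 336.6 = 252 kN.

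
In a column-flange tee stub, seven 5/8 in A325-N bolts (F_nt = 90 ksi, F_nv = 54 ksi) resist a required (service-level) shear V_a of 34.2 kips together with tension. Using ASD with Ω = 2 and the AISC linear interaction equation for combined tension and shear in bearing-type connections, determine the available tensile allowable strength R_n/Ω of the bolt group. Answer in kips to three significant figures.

A_b = π·0.625²/4 = 0.3068 in²; f_rv = 34.2 / (7 × 0.3068) = 15.92 ksi.
F'_nt = 1.3 F_nt − (Ω F_nt / F_nv) f_rv = 1.3·90 − (2·90/54)·15.92 = 63.92 ksi, capped at F_nt → F'_nt = 63.92 ksi.
R_n = F'_nt · A_b · n = 63.92 × 0.3068 × 7 = 137.3 kips.
Allowable strength R_n/Ω = 137.3 / 2 = 68.6 kips.

68.6 kips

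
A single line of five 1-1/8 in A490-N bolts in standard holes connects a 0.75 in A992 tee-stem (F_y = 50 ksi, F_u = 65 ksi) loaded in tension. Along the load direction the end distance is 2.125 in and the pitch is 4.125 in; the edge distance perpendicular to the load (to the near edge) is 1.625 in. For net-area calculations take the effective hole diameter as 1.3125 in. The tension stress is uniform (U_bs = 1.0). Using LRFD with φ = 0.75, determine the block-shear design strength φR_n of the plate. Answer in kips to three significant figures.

314 kips

Shear plane L_v = 2.125 + 4·4.125 = 18.62 in; A_gv = 18.62 × 0.75 = 13.97 in².
A_nv = (18.62 − 4.5·1.3125) × 0.75 = 9.539 in².
A_nt = (1.625 − 0.5·1.3125) × 0.75 = 0.7266 in².
0.6 F_u A_nv = 372 kips; 0.6 F_y A_gv = 419.1 kips → shear rupture governs the shear term.
R_n = 372 + 1.0 × 65 × 0.7266 = 419.2 kips.
Design strength φR_n = 0.75 × 419.2 = 314 kips.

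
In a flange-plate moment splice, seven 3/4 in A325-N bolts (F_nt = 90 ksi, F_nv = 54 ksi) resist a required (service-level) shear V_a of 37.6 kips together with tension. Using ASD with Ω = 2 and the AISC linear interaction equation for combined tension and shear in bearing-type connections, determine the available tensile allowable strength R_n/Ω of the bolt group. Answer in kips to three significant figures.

A_b = π·0.75²/4 = 0.4418 in²; f_rv = 37.6 / (7 × 0.4418) = 12.16 ksi.
F'_nt = 1.3 F_nt − (Ω F_nt / F_nv) f_rv = 1.3·90 − (2·90/54)·12.16 = 76.47 ksi, capped at F_nt → F'_nt = 76.47 ksi.
R_n = F'_nt · A_b · n = 76.47 × 0.4418 × 7 = 236.5 kips.
Allowable strength R_n/Ω = 236.5 / 2 = 118 kips.

118 kips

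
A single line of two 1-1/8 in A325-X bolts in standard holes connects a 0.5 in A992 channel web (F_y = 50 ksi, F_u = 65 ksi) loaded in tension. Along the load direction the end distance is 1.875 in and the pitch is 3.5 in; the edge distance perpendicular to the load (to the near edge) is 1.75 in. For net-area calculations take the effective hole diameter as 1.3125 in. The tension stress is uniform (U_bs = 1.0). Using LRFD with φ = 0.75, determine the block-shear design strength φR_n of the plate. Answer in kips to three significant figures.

76.5 kips

Shear plane L_v = 1.875 + 1·3.5 = 5.375 in; A_gv = 5.375 × 0.5 = 2.688 in².
A_nv = (5.375 − 1.5·1.3125) × 0.5 = 1.703 in².
A_nt = (1.75 − 0.5·1.3125) × 0.5 = 0.5469 in².
0.6 F_u A_nv = 66.42 kips; 0.6 F_y A_gv = 80.62 kips → shear rupture governs the shear term.
R_n = 66.42 + 1.0 × 65 × 0.5469 = 102 kips.
Design strength φR_n = 0.75 × 102 = 76.5 kips.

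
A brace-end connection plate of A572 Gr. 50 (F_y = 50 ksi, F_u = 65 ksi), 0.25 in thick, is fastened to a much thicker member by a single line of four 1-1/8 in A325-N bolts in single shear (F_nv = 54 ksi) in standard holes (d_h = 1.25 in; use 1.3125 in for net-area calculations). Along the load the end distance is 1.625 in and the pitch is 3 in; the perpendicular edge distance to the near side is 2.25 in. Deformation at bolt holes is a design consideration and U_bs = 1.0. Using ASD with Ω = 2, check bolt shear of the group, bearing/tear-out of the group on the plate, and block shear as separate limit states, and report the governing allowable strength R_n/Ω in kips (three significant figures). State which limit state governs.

Bolt shear: A_b = π·1.125²/4 = 0.994 in²; R_n = 54 × 0.994 × 4 × 1 = 214.7 kips → 214.7 / 2 = 107 kips.
Bearing: edge l_c = 1, r_n = 19.5 kips; interior l_c = 1.75, r_n = 34.12 kips; R_n = 19.5 + 3·34.12 = 121.9 kips → 60.9 kips.
Block shear: A_gv = 2.656, A_nv = 1.508, A_nt = 0.3984 in²; R_n = min(0.6F_uA_nv, 0.6F_yA_gv) + U_bs·F_u·A_nt = 84.7 kips → 42.4 kips.
Block shear governs: 42.4 kips.

42.4 kips (block shear governs)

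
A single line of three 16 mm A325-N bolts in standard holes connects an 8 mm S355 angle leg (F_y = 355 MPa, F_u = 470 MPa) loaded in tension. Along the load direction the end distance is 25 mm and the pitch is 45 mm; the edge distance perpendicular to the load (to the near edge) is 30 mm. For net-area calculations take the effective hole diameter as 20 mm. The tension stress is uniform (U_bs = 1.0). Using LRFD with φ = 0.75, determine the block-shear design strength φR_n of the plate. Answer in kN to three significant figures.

166 kN

Shear plane L_v = 25 + 2·45 = 115 mm; A_gv = 115 × 8 = 920 mm².
A_nv = (115 − 2.5·20) × 8 = 520 mm².
A_nt = (30 − 0.5·20) × 8 = 160 mm².
0.6 F_u A_nv = 146.6 kN; 0.6 F_y A_gv = 196 kN → shear rupture governs the shear term.
R_n = 146.6 + 1.0 × 470 × 160 / 1000 = 221.8 kN.
Design strength φR_n = 0.75 × 221.8 = 166 kN.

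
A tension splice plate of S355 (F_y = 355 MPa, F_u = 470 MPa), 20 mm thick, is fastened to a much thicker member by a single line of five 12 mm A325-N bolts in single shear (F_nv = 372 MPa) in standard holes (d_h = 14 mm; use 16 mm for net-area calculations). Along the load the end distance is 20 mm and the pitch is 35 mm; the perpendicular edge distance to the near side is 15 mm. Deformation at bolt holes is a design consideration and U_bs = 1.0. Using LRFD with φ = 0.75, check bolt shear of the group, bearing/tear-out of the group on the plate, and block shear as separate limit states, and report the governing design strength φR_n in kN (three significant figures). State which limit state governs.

Bolt shear: A_b = π·12²/4 = 113.1 mm²; R_n = 372 × 113.1 × 5 × 1 / 1000 = 210.4 kN → 0.75 × 210.4 = 158 kN.
Bearing: edge l_c = 13, r_n = 146.6 kN; interior l_c = 21, r_n = 236.9 kN; R_n = 146.6 + 4·236.9 = 1094 kN → 821 kN.
Block shear: A_gv = 3200, A_nv = 1760, A_nt = 140 mm²; R_n = min(0.6F_uA_nv, 0.6F_yA_gv) + U_bs·F_u·A_nt = 562.1 kN → 422 kN.
Bolt shear governs: 158 kN.

158 kN (bolt shear governs)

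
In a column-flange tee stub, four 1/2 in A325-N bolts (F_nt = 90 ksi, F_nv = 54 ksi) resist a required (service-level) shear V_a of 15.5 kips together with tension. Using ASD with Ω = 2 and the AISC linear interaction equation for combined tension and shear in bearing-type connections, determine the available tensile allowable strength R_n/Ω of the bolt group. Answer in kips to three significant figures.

20.1 kips

A_b = π·0.5²/4 = 0.1963 in²; f_rv = 15.5 / (4 × 0.1963) = 19.74 ksi.
F'_nt = 1.3 F_nt − (Ω F_nt / F_nv) f_rv = 1.3·90 − (2·90/54)·19.74 = 51.22 ksi, capped at F_nt → F'_nt = 51.22 ksi.
R_n = F'_nt · A_b · n = 51.22 × 0.1963 × 4 = 40.22 kips.
Allowable strength R_n/Ω = 40.22 / 2 = 20.1 kips.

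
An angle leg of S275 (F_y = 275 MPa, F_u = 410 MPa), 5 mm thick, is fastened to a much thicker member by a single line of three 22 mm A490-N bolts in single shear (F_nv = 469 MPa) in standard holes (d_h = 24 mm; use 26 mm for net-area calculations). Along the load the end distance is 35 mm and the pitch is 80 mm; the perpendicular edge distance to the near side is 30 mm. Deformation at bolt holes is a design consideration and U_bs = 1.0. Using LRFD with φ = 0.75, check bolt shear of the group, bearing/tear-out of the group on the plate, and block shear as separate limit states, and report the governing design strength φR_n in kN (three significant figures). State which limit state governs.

146 kN (block shear governs)

Bolt shear: A_b = π·22²/4 = 380.1 mm²; R_n = 469 × 380.1 × 3 × 1 / 1000 = 534.8 kN → 0.75 × 534.8 = 401 kN.
Bearing: edge l_c = 23, r_n = 56.58 kN; interior l_c = 56, r_n = 108.2 kN; R_n = 56.58 + 2·108.2 = 273.1 kN → 205 kN.
Block shear: A_gv = 975, A_nv = 650, A_nt = 85 mm²; R_n = min(0.6F_uA_nv, 0.6F_yA_gv) + U_bs·F_u·A_nt = 194.8 kN → 146 kN.
Block shear governs: 146 kN.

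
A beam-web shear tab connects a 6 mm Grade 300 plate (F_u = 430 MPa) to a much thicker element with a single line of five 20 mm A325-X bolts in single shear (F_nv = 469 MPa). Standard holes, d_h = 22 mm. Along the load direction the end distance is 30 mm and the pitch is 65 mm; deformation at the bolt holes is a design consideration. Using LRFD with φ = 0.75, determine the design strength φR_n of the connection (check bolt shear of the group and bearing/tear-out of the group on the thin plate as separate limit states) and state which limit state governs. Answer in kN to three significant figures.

Bolt shear: A_b = π·20²/4 = 314.2 mm²; R_n = 469 × 314.2 × 5 × 1 / 1000 = 736.7 kN → 0.75 × 736.7 = 553 kN.
Bearing (1.2 l_c t F_u ≤ 2.4 d t F_u): upper limit = 2.4·20·6·430 / 1000 = 123.8 kN.
  Edge l_c = 30 − 22/2 = 19 → r_n = 58.82 kN; interior l_c = 65 − 22 = 43 → r_n = 123.8 kN.
  R_n,bearing = 1·58.82 + 4·123.8 = 554.2 kN → 0.75 × 554.2 = 416 kN.
Bearing governs: 416 kN.

416 kN (bearing governs)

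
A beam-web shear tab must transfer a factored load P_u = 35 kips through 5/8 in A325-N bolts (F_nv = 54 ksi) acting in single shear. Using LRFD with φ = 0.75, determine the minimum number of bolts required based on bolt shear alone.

A_b = π·0.625²/4 = 0.3068 in².
Per-bolt design strength φR_n = 0.75 × 54 × 0.3068 × 1 = 12.43 kips.
n ≥ 35 / 12.43 = 2.817 → use 3 bolts.

3 bolts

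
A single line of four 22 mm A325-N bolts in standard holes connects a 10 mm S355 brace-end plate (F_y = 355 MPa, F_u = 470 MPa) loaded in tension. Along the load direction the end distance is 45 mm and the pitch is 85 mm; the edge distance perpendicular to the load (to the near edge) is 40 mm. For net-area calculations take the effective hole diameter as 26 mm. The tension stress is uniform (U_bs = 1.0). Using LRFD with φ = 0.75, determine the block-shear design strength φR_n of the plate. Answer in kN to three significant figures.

537 kN

Shear plane L_v = 45 + 3·85 = 300 mm; A_gv = 300 × 10 = 3000 mm².
A_nv = (300 − 3.5·26) × 10 = 2090 mm².
A_nt = (40 − 0.5·26) × 10 = 270 mm².
0.6 F_u A_nv = 589.4 kN; 0.6 F_y A_gv = 639 kN → shear rupture governs the shear term.
R_n = 589.4 + 1.0 × 470 × 270 / 1000 = 716.3 kN.
Design strength φR_n = 0.75 × 716.3 = 537 kN.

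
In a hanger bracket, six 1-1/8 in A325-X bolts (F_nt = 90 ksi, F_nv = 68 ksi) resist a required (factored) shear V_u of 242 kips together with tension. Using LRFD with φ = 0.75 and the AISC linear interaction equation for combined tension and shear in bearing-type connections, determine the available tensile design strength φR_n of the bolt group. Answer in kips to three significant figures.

203 kips

A_b = π·1.125²/4 = 0.994 in²; f_rv = 242 / (6 × 0.994) = 40.58 ksi.
F'_nt = 1.3 F_nt − (F_nt / φF_nv) f_rv = 1.3·90 − (90/(0.75·68))·40.58 = 45.4 ksi, capped at F_nt → F'_nt = 45.4 ksi.
R_n = F'_nt · A_b · n = 45.4 × 0.994 × 6 = 270.7 kips.
Design strength φR_n = 0.75 × 270.7 = 203 kips.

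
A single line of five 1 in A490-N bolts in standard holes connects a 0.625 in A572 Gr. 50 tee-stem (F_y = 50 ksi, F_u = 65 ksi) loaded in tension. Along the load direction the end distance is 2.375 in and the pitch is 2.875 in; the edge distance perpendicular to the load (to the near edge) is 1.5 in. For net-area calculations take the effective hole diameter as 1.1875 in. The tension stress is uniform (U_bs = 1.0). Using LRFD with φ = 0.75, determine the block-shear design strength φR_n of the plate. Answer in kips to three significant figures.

Shear plane L_v = 2.375 + 4·2.875 = 13.88 in; A_gv = 13.88 × 0.625 = 8.672 in².
A_nv = (13.88 − 4.5·1.1875) × 0.625 = 5.332 in².
A_nt = (1.5 − 0.5·1.1875) × 0.625 = 0.5664 in².
0.6 F_u A_nv = 207.9 kips; 0.6 F_y A_gv = 260.2 kips → shear rupture governs the shear term.
R_n = 207.9 + 1.0 × 65 × 0.5664 = 244.8 kips.
Design strength φR_n = 0.75 × 244.8 = 184 kips.

184 kips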